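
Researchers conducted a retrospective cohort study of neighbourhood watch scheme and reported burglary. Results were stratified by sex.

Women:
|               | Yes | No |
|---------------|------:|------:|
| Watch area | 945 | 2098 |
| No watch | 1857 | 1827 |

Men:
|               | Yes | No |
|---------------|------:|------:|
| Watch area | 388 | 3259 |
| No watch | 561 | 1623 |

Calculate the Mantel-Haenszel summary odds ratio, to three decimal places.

0.408

OR_MH = Σ(aᵢdᵢ/nᵢ) / Σ(bᵢcᵢ/nᵢ), where nᵢ is the stratum total.
Stratum 1 (Women): n = 6727; a·d/n = 945·1827/6727 = 256.6545; b·c/n = 2098·1857/6727 = 579.1565
Stratum 2 (Men): n = 5831; a·d/n = 388·1623/5831 = 107.9959; b·c/n = 3259·561/5831 = 313.5481
OR_MH = (256.6545 + 107.9959) / (579.1565 + 313.5481) = 364.6504 / 892.7046 = 0.40848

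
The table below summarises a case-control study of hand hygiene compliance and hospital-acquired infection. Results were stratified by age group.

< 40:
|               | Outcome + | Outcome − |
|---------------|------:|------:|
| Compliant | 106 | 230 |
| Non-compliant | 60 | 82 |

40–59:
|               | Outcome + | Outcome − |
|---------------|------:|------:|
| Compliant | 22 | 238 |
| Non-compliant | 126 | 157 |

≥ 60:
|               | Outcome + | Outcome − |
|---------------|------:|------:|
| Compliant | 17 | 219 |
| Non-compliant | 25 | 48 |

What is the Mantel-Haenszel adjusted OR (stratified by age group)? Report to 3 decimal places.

OR_MH = Σ(aᵢdᵢ/nᵢ) / Σ(bᵢcᵢ/nᵢ), where nᵢ is the stratum total.
Stratum 1 (< 40): n = 478; a·d/n = 106·82/478 = 18.1841; b·c/n = 230·60/478 = 28.8703
Stratum 2 (40–59): n = 543; a·d/n = 22·157/543 = 6.3610; b·c/n = 238·126/543 = 55.2265
Stratum 3 (≥ 60): n = 309; a·d/n = 17·48/309 = 2.6408; b·c/n = 219·25/309 = 17.7184
OR_MH = (18.1841 + 6.3610 + 2.6408) / (28.8703 + 55.2265 + 17.7184) = 27.1858 / 101.8153 = 0.26701

0.267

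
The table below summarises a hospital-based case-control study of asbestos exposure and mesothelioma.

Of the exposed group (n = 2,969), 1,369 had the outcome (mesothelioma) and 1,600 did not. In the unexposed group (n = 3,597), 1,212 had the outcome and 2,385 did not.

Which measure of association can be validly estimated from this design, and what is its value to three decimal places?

From the description: a = 1369, b = 1600, c = 1212, d = 2385.
This is a hospital-based case-control study: participants were sampled on outcome status, so risks in the source population cannot be estimated directly — relative risk is not valid here. The odds ratio is the appropriate measure.
OR = (a·d)/(b·c) = (1369 × 2385) / (1600 × 1212) = 3265065 / 1939200 = 1.68372

1.684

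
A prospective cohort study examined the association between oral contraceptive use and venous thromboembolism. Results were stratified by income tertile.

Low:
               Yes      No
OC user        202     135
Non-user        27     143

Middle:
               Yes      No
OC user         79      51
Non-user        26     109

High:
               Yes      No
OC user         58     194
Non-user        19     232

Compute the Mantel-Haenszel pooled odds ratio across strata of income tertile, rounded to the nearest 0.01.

5.95

OR_MH = Σ(aᵢdᵢ/nᵢ) / Σ(bᵢcᵢ/nᵢ), where nᵢ is the stratum total.
Stratum 1 (Low): n = 507; a·d/n = 202·143/507 = 56.9744; b·c/n = 135·27/507 = 7.1893
Stratum 2 (Middle): n = 265; a·d/n = 79·109/265 = 32.4943; b·c/n = 51·26/265 = 5.0038
Stratum 3 (High): n = 503; a·d/n = 58·232/503 = 26.7515; b·c/n = 194·19/503 = 7.3280
OR_MH = (56.9744 + 32.4943 + 26.7515) / (7.1893 + 5.0038 + 7.3280) = 116.2202 / 19.5212 = 5.95355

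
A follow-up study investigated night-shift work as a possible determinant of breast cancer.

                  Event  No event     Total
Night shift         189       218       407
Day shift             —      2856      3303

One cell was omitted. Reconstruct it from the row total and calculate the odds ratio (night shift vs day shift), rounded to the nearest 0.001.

5.539

The missing cell is in the unexposed row: 3303 − 2856 = 447.
So a = 189, b = 218, c = 447, d = 2856.
OR = (a·d)/(b·c) = (189 × 2856) / (218 × 447) = 539784 / 97446 = 5.53931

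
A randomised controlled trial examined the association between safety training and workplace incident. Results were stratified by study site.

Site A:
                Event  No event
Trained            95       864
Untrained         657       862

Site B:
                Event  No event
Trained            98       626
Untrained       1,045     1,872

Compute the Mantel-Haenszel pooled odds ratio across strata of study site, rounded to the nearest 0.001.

0.204

OR_MH = Σ(aᵢdᵢ/nᵢ) / Σ(bᵢcᵢ/nᵢ), where nᵢ is the stratum total.
Stratum 1 (Site A): n = 2478; a·d/n = 95·862/2478 = 33.0468; b·c/n = 864·657/2478 = 229.0751
Stratum 2 (Site B): n = 3641; a·d/n = 98·1872/3641 = 50.3862; b·c/n = 626·1045/3641 = 179.6677
OR_MH = (33.0468 + 50.3862) / (229.0751 + 179.6677) = 83.4330 / 408.7427 = 0.20412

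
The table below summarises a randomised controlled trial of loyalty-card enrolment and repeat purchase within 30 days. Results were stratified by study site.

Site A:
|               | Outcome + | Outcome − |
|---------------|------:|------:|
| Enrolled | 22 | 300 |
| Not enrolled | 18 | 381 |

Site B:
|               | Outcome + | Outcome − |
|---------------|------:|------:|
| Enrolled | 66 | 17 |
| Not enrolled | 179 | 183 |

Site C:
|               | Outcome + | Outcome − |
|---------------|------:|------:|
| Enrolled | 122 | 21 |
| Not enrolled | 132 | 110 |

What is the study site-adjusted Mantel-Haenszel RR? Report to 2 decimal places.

RR_MH = Σ(aᵢ·n₀ᵢ/nᵢ) / Σ(cᵢ·n₁ᵢ/nᵢ), with n₁ᵢ = aᵢ+bᵢ (exposed), n₀ᵢ = cᵢ+dᵢ (unexposed), nᵢ = n₁ᵢ+n₀ᵢ.
Stratum 1 (Site A): n₁ = 322, n₀ = 399, n = 721; a·n₀/n = 22·399/721 = 12.1748; c·n₁/n = 18·322/721 = 8.0388
Stratum 2 (Site B): n₁ = 83, n₀ = 362, n = 445; a·n₀/n = 66·362/445 = 53.6899; c·n₁/n = 179·83/445 = 33.3865
Stratum 3 (Site C): n₁ = 143, n₀ = 242, n = 385; a·n₀/n = 122·242/385 = 76.6857; c·n₁/n = 132·143/385 = 49.0286
RR_MH = (12.1748 + 53.6899 + 76.6857) / (8.0388 + 33.3865 + 49.0286) = 142.5504 / 90.4539 = 1.57594

1.58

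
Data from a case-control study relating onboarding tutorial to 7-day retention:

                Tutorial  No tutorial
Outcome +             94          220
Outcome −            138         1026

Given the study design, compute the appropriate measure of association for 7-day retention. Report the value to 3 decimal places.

3.177

Reading the table with exposure as columns: a = 94 (Tutorial, case), b = 138 (Tutorial, non-case), c = 220 (No tutorial, case), d = 1026.
This is a case-control study: participants were sampled on outcome status, so risks in the source population cannot be estimated directly — relative risk is not valid here. The odds ratio is the appropriate measure.
OR = (a·d)/(b·c) = (94 × 1026) / (138 × 220) = 96444 / 30360 = 3.17668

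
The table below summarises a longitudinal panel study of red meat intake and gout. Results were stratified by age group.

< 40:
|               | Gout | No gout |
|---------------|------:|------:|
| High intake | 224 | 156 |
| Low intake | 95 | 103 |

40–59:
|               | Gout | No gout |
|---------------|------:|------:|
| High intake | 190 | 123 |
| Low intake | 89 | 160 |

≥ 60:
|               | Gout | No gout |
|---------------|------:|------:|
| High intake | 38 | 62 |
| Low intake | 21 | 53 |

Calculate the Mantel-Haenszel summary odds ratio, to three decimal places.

OR_MH = Σ(aᵢdᵢ/nᵢ) / Σ(bᵢcᵢ/nᵢ), where nᵢ is the stratum total.
Stratum 1 (< 40): n = 578; a·d/n = 224·103/578 = 39.9170; b·c/n = 156·95/578 = 25.6401
Stratum 2 (40–59): n = 562; a·d/n = 190·160/562 = 54.0925; b·c/n = 123·89/562 = 19.4786
Stratum 3 (≥ 60): n = 174; a·d/n = 38·53/174 = 11.5747; b·c/n = 62·21/174 = 7.4828
OR_MH = (39.9170 + 54.0925 + 11.5747) / (25.6401 + 19.4786 + 7.4828) = 105.5842 / 52.6015 = 2.00725

2.007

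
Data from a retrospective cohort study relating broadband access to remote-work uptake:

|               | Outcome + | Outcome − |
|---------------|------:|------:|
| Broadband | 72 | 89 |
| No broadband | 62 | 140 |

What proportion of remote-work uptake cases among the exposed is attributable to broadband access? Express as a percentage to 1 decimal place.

Cells: a = 72, b = 89, c = 62, d = 140.
Risk in exposed = 72/161 = 0.44720; risk in unexposed = 62/202 = 0.30693.
RR = 0.44720/0.30693 = 1.45702
AR% = (RR − 1)/RR × 100 = (1.45702 − 1)/1.45702 × 100 = 31.3669%

31.4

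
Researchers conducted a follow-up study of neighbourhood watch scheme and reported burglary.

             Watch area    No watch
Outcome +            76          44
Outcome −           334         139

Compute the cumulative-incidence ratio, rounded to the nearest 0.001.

Reading the table with exposure as columns: a = 76 (Watch area, case), b = 334 (Watch area, non-case), c = 44 (No watch, case), d = 139.
Risk in exposed = 76/410 = 0.18537; risk in unexposed = 44/183 = 0.24044.
RR = 0.18537 / 0.24044 = 0.77095
The risk is 23% lower among the exposed than among the unexposed.

0.771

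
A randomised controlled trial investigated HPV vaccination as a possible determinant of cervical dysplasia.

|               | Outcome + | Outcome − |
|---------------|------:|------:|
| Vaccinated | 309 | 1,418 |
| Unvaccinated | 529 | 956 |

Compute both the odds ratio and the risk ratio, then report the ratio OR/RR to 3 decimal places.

0.784

Cells: a = 309, b = 1418, c = 529, d = 956.
OR = (309·956)/(1418·529) = 295404/750122 = 0.39381
Risk in exposed = 309/1727 = 0.17892; risk in unexposed = 529/1485 = 0.35623; RR = 0.50227
OR/RR = 0.39381 / 0.50227 = 0.78406
The outcome is not rare, so the OR lies further from 1 than the RR.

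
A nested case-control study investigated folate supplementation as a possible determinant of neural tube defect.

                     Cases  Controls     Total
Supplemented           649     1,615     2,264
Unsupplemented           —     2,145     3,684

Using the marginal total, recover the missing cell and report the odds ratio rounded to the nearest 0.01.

The missing cell is in the unexposed row: 3684 − 2145 = 1539.
So a = 649, b = 1615, c = 1539, d = 2145.
OR = (a·d)/(b·c) = (649 × 2145) / (1615 × 1539) = 1392105 / 2485485 = 0.56009

0.56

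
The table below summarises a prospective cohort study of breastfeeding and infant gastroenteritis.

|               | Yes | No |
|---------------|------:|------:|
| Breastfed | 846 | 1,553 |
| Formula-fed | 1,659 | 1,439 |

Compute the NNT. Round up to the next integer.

6

Risk in treated group = 846/2399 = 0.35265; risk in control = 1659/3098 = 0.53551.
Absolute risk reduction = 0.53551 − 0.35265 = 0.18286
NNT = 1 / ARR = 1 / 0.18286 = 5.469 → round up → 6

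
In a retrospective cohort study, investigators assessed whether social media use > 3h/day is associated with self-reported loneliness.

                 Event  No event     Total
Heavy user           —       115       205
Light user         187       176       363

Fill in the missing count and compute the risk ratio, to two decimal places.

0.85

The missing cell is in the exposed row: 205 − 115 = 90.
So a = 90, b = 115, c = 187, d = 176.
RR = [a/(a+b)] / [c/(c+d)] = (90/205) / (187/363) = 0.43902/0.51515 = 0.85222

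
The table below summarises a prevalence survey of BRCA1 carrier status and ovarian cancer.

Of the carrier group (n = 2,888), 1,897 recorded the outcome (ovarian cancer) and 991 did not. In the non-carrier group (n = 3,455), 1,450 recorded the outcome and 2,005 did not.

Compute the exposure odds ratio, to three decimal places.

2.647

From the description: a = 1897, b = 991, c = 1450, d = 2005.
OR = (a·d)/(b·c) = (1897 × 2005) / (991 × 1450) = 3803485 / 1436950 = 2.64692
The odds of ovarian cancer are about 2.65 times as high in the carrier group.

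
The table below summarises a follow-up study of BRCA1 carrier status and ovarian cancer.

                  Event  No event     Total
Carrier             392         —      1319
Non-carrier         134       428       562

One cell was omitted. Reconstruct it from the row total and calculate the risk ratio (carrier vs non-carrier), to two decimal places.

The missing cell is in the exposed row: 1319 − 392 = 927.
So a = 392, b = 927, c = 134, d = 428.
RR = [a/(a+b)] / [c/(c+d)] = (392/1319) / (134/562) = 0.29719/0.23843 = 1.24644

1.25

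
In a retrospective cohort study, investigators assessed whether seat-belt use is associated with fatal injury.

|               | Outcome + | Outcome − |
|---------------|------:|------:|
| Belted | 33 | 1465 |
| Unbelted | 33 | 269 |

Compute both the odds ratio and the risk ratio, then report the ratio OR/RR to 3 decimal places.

0.911

Cells: a = 33, b = 1465, c = 33, d = 269.
OR = (33·269)/(1465·33) = 8877/48345 = 0.18362
Risk in exposed = 33/1498 = 0.02203; risk in unexposed = 33/302 = 0.10927; RR = 0.20160
OR/RR = 0.18362 / 0.20160 = 0.91079
The outcome is not rare, so the OR lies further from 1 than the RR.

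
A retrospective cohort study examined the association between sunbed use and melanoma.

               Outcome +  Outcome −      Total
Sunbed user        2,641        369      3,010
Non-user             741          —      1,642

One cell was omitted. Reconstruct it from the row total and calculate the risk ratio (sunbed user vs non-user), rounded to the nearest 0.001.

The missing cell is in the unexposed row: 1642 − 741 = 901.
So a = 2641, b = 369, c = 741, d = 901.
RR = [a/(a+b)] / [c/(c+d)] = (2641/3010) / (741/1642) = 0.87741/0.45128 = 1.94427

1.944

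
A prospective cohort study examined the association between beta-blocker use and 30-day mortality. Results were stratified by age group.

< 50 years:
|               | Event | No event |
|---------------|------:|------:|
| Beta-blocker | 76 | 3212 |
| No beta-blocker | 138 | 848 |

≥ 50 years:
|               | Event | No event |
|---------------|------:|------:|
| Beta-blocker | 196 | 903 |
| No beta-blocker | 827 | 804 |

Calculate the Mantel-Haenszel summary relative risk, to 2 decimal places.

RR_MH = Σ(aᵢ·n₀ᵢ/nᵢ) / Σ(cᵢ·n₁ᵢ/nᵢ), with n₁ᵢ = aᵢ+bᵢ (exposed), n₀ᵢ = cᵢ+dᵢ (unexposed), nᵢ = n₁ᵢ+n₀ᵢ.
Stratum 1 (< 50 years): n₁ = 3288, n₀ = 986, n = 4274; a·n₀/n = 76·986/4274 = 17.5330; c·n₁/n = 138·3288/4274 = 106.1638
Stratum 2 (≥ 50 years): n₁ = 1099, n₀ = 1631, n = 2730; a·n₀/n = 196·1631/2730 = 117.0974; c·n₁/n = 827·1099/2730 = 332.9205
RR_MH = (17.5330 + 117.0974) / (106.1638 + 332.9205) = 134.6304 / 439.0843 = 0.30662

0.31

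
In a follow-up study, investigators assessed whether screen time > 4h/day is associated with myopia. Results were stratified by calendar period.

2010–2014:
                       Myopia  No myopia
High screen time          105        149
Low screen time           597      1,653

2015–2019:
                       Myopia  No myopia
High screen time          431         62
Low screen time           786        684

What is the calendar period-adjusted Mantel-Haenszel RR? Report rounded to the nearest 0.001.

1.617

RR_MH = Σ(aᵢ·n₀ᵢ/nᵢ) / Σ(cᵢ·n₁ᵢ/nᵢ), with n₁ᵢ = aᵢ+bᵢ (exposed), n₀ᵢ = cᵢ+dᵢ (unexposed), nᵢ = n₁ᵢ+n₀ᵢ.
Stratum 1 (2010–2014): n₁ = 254, n₀ = 2250, n = 2504; a·n₀/n = 105·2250/2504 = 94.3490; c·n₁/n = 597·254/2504 = 60.5583
Stratum 2 (2015–2019): n₁ = 493, n₀ = 1470, n = 1963; a·n₀/n = 431·1470/1963 = 322.7560; c·n₁/n = 786·493/1963 = 197.4009
RR_MH = (94.3490 + 322.7560) / (60.5583 + 197.4009) = 417.1050 / 257.9592 = 1.61694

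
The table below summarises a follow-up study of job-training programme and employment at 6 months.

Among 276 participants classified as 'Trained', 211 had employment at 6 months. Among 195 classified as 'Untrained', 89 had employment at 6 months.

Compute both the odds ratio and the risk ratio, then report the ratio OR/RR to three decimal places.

2.308

From the description: a = 211, b = 65, c = 89, d = 106.
OR = (211·106)/(65·89) = 22366/5785 = 3.86621
Risk in exposed = 211/276 = 0.76449; risk in unexposed = 89/195 = 0.45641; RR = 1.67501
OR/RR = 3.86621 / 1.67501 = 2.30817
The outcome is not rare, so the OR lies further from 1 than the RR.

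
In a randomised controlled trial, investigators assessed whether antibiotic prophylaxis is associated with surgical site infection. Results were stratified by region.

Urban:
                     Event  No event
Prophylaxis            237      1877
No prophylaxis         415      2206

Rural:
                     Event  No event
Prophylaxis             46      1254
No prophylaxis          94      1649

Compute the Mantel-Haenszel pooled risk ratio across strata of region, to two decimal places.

0.70

RR_MH = Σ(aᵢ·n₀ᵢ/nᵢ) / Σ(cᵢ·n₁ᵢ/nᵢ), with n₁ᵢ = aᵢ+bᵢ (exposed), n₀ᵢ = cᵢ+dᵢ (unexposed), nᵢ = n₁ᵢ+n₀ᵢ.
Stratum 1 (Urban): n₁ = 2114, n₀ = 2621, n = 4735; a·n₀/n = 237·2621/4735 = 131.1884; c·n₁/n = 415·2114/4735 = 185.2819
Stratum 2 (Rural): n₁ = 1300, n₀ = 1743, n = 3043; a·n₀/n = 46·1743/3043 = 26.3483; c·n₁/n = 94·1300/3043 = 40.1577
RR_MH = (131.1884 + 26.3483) / (185.2819 + 40.1577) = 157.5367 / 225.4397 = 0.69880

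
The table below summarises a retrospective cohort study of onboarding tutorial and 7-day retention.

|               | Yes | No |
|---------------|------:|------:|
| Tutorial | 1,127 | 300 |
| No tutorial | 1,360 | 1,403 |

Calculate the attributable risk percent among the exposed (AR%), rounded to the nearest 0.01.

37.68

Cells: a = 1127, b = 300, c = 1360, d = 1403.
Risk in exposed = 1127/1427 = 0.78977; risk in unexposed = 1360/2763 = 0.49222.
RR = 0.78977/0.49222 = 1.60451
AR% = (RR − 1)/RR × 100 = (1.60451 − 1)/1.60451 × 100 = 37.6756%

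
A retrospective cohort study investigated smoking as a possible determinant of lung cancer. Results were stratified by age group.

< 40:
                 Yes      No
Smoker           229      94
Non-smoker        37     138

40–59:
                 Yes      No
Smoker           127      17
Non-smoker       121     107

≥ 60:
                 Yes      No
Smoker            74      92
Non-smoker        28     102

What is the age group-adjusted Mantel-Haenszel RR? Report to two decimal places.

2.20

RR_MH = Σ(aᵢ·n₀ᵢ/nᵢ) / Σ(cᵢ·n₁ᵢ/nᵢ), with n₁ᵢ = aᵢ+bᵢ (exposed), n₀ᵢ = cᵢ+dᵢ (unexposed), nᵢ = n₁ᵢ+n₀ᵢ.
Stratum 1 (< 40): n₁ = 323, n₀ = 175, n = 498; a·n₀/n = 229·175/498 = 80.4719; c·n₁/n = 37·323/498 = 23.9980
Stratum 2 (40–59): n₁ = 144, n₀ = 228, n = 372; a·n₀/n = 127·228/372 = 77.8387; c·n₁/n = 121·144/372 = 46.8387
Stratum 3 (≥ 60): n₁ = 166, n₀ = 130, n = 296; a·n₀/n = 74·130/296 = 32.5000; c·n₁/n = 28·166/296 = 15.7027
RR_MH = (80.4719 + 77.8387 + 32.5000) / (23.9980 + 46.8387 + 15.7027) = 190.8106 / 86.5394 = 2.20490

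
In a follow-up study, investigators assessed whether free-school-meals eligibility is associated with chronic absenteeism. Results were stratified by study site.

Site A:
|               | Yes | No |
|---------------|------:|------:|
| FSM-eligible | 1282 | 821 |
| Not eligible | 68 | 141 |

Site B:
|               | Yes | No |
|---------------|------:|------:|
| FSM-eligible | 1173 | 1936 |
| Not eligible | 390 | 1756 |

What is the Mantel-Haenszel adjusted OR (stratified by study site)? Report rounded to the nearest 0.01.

OR_MH = Σ(aᵢdᵢ/nᵢ) / Σ(bᵢcᵢ/nᵢ), where nᵢ is the stratum total.
Stratum 1 (Site A): n = 2312; a·d/n = 1282·141/2312 = 78.1843; b·c/n = 821·68/2312 = 24.1471
Stratum 2 (Site B): n = 5255; a·d/n = 1173·1756/5255 = 391.9673; b·c/n = 1936·390/5255 = 143.6803
OR_MH = (78.1843 + 391.9673) / (24.1471 + 143.6803) = 470.1515 / 167.8274 = 2.80140

2.80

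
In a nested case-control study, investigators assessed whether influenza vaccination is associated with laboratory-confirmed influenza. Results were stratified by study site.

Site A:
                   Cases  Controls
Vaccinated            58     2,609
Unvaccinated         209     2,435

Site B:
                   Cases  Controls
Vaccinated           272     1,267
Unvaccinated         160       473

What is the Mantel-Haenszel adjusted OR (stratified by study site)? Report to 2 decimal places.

0.44

OR_MH = Σ(aᵢdᵢ/nᵢ) / Σ(bᵢcᵢ/nᵢ), where nᵢ is the stratum total.
Stratum 1 (Site A): n = 5311; a·d/n = 58·2435/5311 = 26.5920; b·c/n = 2609·209/5311 = 102.6701
Stratum 2 (Site B): n = 2172; a·d/n = 272·473/2172 = 59.2339; b·c/n = 1267·160/2172 = 93.3333
OR_MH = (26.5920 + 59.2339) / (102.6701 + 93.3333) = 85.8259 / 196.0035 = 0.43788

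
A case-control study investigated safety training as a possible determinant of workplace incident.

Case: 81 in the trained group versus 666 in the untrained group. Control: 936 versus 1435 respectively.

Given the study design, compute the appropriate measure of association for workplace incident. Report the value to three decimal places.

0.186

From the description: a = 81, b = 936, c = 666, d = 1435.
This is a case-control study: participants were sampled on outcome status, so risks in the source population cannot be estimated directly — relative risk is not valid here. The odds ratio is the appropriate measure.
OR = (a·d)/(b·c) = (81 × 1435) / (936 × 666) = 116235 / 623376 = 0.18646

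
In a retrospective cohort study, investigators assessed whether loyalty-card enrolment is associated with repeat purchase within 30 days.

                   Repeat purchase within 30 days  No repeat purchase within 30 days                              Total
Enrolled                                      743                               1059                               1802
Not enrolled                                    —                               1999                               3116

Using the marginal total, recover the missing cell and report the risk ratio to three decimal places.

The missing cell is in the unexposed row: 3116 − 1999 = 1117.
So a = 743, b = 1059, c = 1117, d = 1999.
RR = [a/(a+b)] / [c/(c+d)] = (743/1802) / (1117/3116) = 0.41232/0.35847 = 1.15021

1.150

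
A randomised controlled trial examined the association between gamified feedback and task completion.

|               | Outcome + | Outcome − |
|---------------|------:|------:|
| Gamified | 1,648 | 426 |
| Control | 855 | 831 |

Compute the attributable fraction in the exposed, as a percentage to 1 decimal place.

Cells: a = 1648, b = 426, c = 855, d = 831.
Risk in exposed = 1648/2074 = 0.79460; risk in unexposed = 855/1686 = 0.50712.
RR = 0.79460/0.50712 = 1.56690
AR% = (RR − 1)/RR × 100 = (1.56690 − 1)/1.56690 × 100 = 36.1795%

36.2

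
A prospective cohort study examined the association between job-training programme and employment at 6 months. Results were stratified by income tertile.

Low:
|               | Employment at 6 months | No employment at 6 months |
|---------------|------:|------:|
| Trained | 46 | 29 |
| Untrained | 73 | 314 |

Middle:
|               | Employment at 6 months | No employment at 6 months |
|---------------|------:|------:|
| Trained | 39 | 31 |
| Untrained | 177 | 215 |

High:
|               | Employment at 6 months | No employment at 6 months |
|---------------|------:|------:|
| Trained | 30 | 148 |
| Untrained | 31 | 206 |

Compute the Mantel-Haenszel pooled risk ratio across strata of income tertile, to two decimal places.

1.71

RR_MH = Σ(aᵢ·n₀ᵢ/nᵢ) / Σ(cᵢ·n₁ᵢ/nᵢ), with n₁ᵢ = aᵢ+bᵢ (exposed), n₀ᵢ = cᵢ+dᵢ (unexposed), nᵢ = n₁ᵢ+n₀ᵢ.
Stratum 1 (Low): n₁ = 75, n₀ = 387, n = 462; a·n₀/n = 46·387/462 = 38.5325; c·n₁/n = 73·75/462 = 11.8506
Stratum 2 (Middle): n₁ = 70, n₀ = 392, n = 462; a·n₀/n = 39·392/462 = 33.0909; c·n₁/n = 177·70/462 = 26.8182
Stratum 3 (High): n₁ = 178, n₀ = 237, n = 415; a·n₀/n = 30·237/415 = 17.1325; c·n₁/n = 31·178/415 = 13.2964
RR_MH = (38.5325 + 33.0909 + 17.1325) / (11.8506 + 26.8182 + 13.2964) = 88.7559 / 51.9652 = 1.70799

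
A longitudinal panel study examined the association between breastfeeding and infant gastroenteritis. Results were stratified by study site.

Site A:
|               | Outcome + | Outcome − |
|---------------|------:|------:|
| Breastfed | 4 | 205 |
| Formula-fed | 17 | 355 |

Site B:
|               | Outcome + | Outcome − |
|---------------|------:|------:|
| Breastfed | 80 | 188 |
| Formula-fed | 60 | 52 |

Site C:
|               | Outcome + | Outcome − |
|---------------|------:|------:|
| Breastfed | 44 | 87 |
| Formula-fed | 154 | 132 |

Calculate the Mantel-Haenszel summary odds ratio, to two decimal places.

OR_MH = Σ(aᵢdᵢ/nᵢ) / Σ(bᵢcᵢ/nᵢ), where nᵢ is the stratum total.
Stratum 1 (Site A): n = 581; a·d/n = 4·355/581 = 2.4441; b·c/n = 205·17/581 = 5.9983
Stratum 2 (Site B): n = 380; a·d/n = 80·52/380 = 10.9474; b·c/n = 188·60/380 = 29.6842
Stratum 3 (Site C): n = 417; a·d/n = 44·132/417 = 13.9281; b·c/n = 87·154/417 = 32.1295
OR_MH = (2.4441 + 10.9474 + 13.9281) / (5.9983 + 29.6842 + 32.1295) = 27.3195 / 67.8120 = 0.40287

0.40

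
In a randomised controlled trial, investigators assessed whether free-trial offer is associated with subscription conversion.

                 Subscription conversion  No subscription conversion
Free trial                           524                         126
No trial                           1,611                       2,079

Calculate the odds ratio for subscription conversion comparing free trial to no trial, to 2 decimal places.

5.37

Cells: a = 524, b = 126, c = 1611, d = 2079.
OR = (a·d)/(b·c) = (524 × 2079) / (126 × 1611) = 1089396 / 202986 = 5.36685
The odds of subscription conversion are about 5.37 times as high in the free trial group.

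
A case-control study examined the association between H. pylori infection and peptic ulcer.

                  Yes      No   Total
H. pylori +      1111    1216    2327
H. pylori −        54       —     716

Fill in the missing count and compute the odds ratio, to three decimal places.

11.201

The missing cell is in the unexposed row: 716 − 54 = 662.
So a = 1111, b = 1216, c = 54, d = 662.
OR = (a·d)/(b·c) = (1111 × 662) / (1216 × 54) = 735482 / 65664 = 11.20069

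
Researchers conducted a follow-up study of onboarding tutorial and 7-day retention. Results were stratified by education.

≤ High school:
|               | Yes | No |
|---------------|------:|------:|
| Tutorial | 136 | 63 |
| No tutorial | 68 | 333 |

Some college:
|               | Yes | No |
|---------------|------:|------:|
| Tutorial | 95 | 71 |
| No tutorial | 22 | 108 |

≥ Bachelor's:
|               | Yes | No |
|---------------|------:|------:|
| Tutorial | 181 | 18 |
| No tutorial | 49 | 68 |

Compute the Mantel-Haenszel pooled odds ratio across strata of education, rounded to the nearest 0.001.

9.803

OR_MH = Σ(aᵢdᵢ/nᵢ) / Σ(bᵢcᵢ/nᵢ), where nᵢ is the stratum total.
Stratum 1 (≤ High school): n = 600; a·d/n = 136·333/600 = 75.4800; b·c/n = 63·68/600 = 7.1400
Stratum 2 (Some college): n = 296; a·d/n = 95·108/296 = 34.6622; b·c/n = 71·22/296 = 5.2770
Stratum 3 (≥ Bachelor's): n = 316; a·d/n = 181·68/316 = 38.9494; b·c/n = 18·49/316 = 2.7911
OR_MH = (75.4800 + 34.6622 + 38.9494) / (7.1400 + 5.2770 + 2.7911) = 149.0915 / 15.2082 = 9.80339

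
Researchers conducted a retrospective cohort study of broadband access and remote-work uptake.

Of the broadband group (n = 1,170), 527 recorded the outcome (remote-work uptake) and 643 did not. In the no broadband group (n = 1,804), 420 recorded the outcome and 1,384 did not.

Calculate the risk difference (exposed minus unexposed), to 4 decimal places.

From the description: a = 527, b = 643, c = 420, d = 1384.
Risk in exposed = 527/1170 = 0.450427; risk in unexposed = 420/1804 = 0.232816.
Risk difference = 0.450427 − 0.232816 = 0.217611

0.2176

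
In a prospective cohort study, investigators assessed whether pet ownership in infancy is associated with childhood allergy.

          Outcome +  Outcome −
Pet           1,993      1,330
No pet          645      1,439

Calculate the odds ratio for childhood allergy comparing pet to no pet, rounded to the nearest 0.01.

3.34

Cells: a = 1993, b = 1330, c = 645, d = 1439.
OR = (a·d)/(b·c) = (1993 × 1439) / (1330 × 645) = 2867927 / 857850 = 3.34316
The odds of childhood allergy are about 3.34 times as high in the pet group.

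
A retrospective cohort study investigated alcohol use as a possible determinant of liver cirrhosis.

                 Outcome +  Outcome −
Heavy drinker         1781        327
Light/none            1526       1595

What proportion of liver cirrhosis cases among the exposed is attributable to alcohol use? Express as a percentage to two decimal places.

Cells: a = 1781, b = 327, c = 1526, d = 1595.
Risk in exposed = 1781/2108 = 0.84488; risk in unexposed = 1526/3121 = 0.48895.
RR = 0.84488/0.48895 = 1.72796
AR% = (RR − 1)/RR × 100 = (1.72796 − 1)/1.72796 × 100 = 42.1281%

42.13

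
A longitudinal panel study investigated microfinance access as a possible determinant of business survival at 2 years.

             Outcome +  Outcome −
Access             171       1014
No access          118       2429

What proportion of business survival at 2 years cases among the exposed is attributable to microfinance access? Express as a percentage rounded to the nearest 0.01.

67.89

Cells: a = 171, b = 1014, c = 118, d = 2429.
Risk in exposed = 171/1185 = 0.14430; risk in unexposed = 118/2547 = 0.04633.
RR = 0.14430/0.04633 = 3.11476
AR% = (RR − 1)/RR × 100 = (3.11476 − 1)/3.11476 × 100 = 67.8948%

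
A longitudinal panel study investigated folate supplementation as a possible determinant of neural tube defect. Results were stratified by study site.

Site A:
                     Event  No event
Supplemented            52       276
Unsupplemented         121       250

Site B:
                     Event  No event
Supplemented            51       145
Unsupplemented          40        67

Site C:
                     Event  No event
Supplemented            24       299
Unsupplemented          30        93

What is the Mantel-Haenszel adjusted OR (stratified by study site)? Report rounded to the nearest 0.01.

OR_MH = Σ(aᵢdᵢ/nᵢ) / Σ(bᵢcᵢ/nᵢ), where nᵢ is the stratum total.
Stratum 1 (Site A): n = 699; a·d/n = 52·250/699 = 18.5980; b·c/n = 276·121/699 = 47.7768
Stratum 2 (Site B): n = 303; a·d/n = 51·67/303 = 11.2772; b·c/n = 145·40/303 = 19.1419
Stratum 3 (Site C): n = 446; a·d/n = 24·93/446 = 5.0045; b·c/n = 299·30/446 = 20.1121
OR_MH = (18.5980 + 11.2772 + 5.0045) / (47.7768 + 19.1419 + 20.1121) = 34.8797 / 87.0308 = 0.40077

0.40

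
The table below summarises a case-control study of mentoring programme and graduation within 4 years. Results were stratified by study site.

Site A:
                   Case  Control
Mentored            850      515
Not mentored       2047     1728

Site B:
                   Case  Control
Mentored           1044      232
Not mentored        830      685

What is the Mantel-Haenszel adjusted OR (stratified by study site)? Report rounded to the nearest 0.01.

OR_MH = Σ(aᵢdᵢ/nᵢ) / Σ(bᵢcᵢ/nᵢ), where nᵢ is the stratum total.
Stratum 1 (Site A): n = 5140; a·d/n = 850·1728/5140 = 285.7588; b·c/n = 515·2047/5140 = 205.0982
Stratum 2 (Site B): n = 2791; a·d/n = 1044·685/2791 = 256.2307; b·c/n = 232·830/2791 = 68.9932
OR_MH = (285.7588 + 256.2307) / (205.0982 + 68.9932) = 541.9895 / 274.0914 = 1.97740

1.98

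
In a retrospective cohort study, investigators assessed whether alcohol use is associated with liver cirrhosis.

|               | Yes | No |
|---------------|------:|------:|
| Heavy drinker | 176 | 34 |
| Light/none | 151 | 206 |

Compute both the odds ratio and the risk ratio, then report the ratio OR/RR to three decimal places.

3.564

Cells: a = 176, b = 34, c = 151, d = 206.
OR = (176·206)/(34·151) = 36256/5134 = 7.06194
Risk in exposed = 176/210 = 0.83810; risk in unexposed = 151/357 = 0.42297; RR = 1.98146
OR/RR = 7.06194 / 1.98146 = 3.56401
The outcome is not rare, so the OR lies further from 1 than the RR.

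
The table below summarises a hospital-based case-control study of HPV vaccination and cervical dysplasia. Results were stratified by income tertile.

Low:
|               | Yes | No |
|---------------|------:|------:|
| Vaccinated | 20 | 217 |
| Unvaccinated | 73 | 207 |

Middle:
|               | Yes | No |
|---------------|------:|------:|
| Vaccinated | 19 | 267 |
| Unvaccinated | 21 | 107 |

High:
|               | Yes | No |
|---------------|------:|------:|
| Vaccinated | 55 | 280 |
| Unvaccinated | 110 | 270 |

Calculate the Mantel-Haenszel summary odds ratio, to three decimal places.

0.386

OR_MH = Σ(aᵢdᵢ/nᵢ) / Σ(bᵢcᵢ/nᵢ), where nᵢ is the stratum total.
Stratum 1 (Low): n = 517; a·d/n = 20·207/517 = 8.0077; b·c/n = 217·73/517 = 30.6402
Stratum 2 (Middle): n = 414; a·d/n = 19·107/414 = 4.9106; b·c/n = 267·21/414 = 13.5435
Stratum 3 (High): n = 715; a·d/n = 55·270/715 = 20.7692; b·c/n = 280·110/715 = 43.0769
OR_MH = (8.0077 + 4.9106 + 20.7692) / (30.6402 + 13.5435 + 43.0769) = 33.6876 / 87.2606 = 0.38606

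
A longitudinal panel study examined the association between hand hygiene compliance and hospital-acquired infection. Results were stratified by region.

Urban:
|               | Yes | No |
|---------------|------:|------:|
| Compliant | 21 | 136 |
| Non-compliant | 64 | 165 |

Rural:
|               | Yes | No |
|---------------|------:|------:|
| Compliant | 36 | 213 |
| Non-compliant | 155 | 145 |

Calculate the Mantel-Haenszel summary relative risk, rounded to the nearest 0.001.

RR_MH = Σ(aᵢ·n₀ᵢ/nᵢ) / Σ(cᵢ·n₁ᵢ/nᵢ), with n₁ᵢ = aᵢ+bᵢ (exposed), n₀ᵢ = cᵢ+dᵢ (unexposed), nᵢ = n₁ᵢ+n₀ᵢ.
Stratum 1 (Urban): n₁ = 157, n₀ = 229, n = 386; a·n₀/n = 21·229/386 = 12.4585; c·n₁/n = 64·157/386 = 26.0311
Stratum 2 (Rural): n₁ = 249, n₀ = 300, n = 549; a·n₀/n = 36·300/549 = 19.6721; c·n₁/n = 155·249/549 = 70.3005
RR_MH = (12.4585 + 19.6721) / (26.0311 + 70.3005) = 32.1307 / 96.3316 = 0.33354

0.334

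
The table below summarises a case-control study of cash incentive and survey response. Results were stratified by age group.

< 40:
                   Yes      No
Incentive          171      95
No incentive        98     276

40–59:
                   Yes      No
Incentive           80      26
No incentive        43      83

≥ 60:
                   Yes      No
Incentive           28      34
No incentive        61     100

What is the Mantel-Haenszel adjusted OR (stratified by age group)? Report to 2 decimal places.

4.01

OR_MH = Σ(aᵢdᵢ/nᵢ) / Σ(bᵢcᵢ/nᵢ), where nᵢ is the stratum total.
Stratum 1 (< 40): n = 640; a·d/n = 171·276/640 = 73.7438; b·c/n = 95·98/640 = 14.5469
Stratum 2 (40–59): n = 232; a·d/n = 80·83/232 = 28.6207; b·c/n = 26·43/232 = 4.8190
Stratum 3 (≥ 60): n = 223; a·d/n = 28·100/223 = 12.5561; b·c/n = 34·61/223 = 9.3004
OR_MH = (73.7438 + 28.6207 + 12.5561) / (14.5469 + 4.8190 + 9.3004) = 114.9205 / 28.6663 = 4.00891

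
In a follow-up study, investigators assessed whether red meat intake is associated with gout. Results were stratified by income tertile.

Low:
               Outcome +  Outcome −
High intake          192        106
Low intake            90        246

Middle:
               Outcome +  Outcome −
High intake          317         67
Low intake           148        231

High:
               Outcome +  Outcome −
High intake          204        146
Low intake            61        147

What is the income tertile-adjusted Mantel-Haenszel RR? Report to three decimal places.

2.162

RR_MH = Σ(aᵢ·n₀ᵢ/nᵢ) / Σ(cᵢ·n₁ᵢ/nᵢ), with n₁ᵢ = aᵢ+bᵢ (exposed), n₀ᵢ = cᵢ+dᵢ (unexposed), nᵢ = n₁ᵢ+n₀ᵢ.
Stratum 1 (Low): n₁ = 298, n₀ = 336, n = 634; a·n₀/n = 192·336/634 = 101.7539; c·n₁/n = 90·298/634 = 42.3028
Stratum 2 (Middle): n₁ = 384, n₀ = 379, n = 763; a·n₀/n = 317·379/763 = 157.4613; c·n₁/n = 148·384/763 = 74.4849
Stratum 3 (High): n₁ = 350, n₀ = 208, n = 558; a·n₀/n = 204·208/558 = 76.0430; c·n₁/n = 61·350/558 = 38.2616
RR_MH = (101.7539 + 157.4613 + 76.0430) / (42.3028 + 74.4849 + 38.2616) = 335.2583 / 155.0494 = 2.16227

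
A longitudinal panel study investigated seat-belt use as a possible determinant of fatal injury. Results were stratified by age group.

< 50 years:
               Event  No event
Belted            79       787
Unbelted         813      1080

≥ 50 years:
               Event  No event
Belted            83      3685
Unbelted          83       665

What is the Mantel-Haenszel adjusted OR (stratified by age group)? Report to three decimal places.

0.144

OR_MH = Σ(aᵢdᵢ/nᵢ) / Σ(bᵢcᵢ/nᵢ), where nᵢ is the stratum total.
Stratum 1 (< 50 years): n = 2759; a·d/n = 79·1080/2759 = 30.9242; b·c/n = 787·813/2759 = 231.9069
Stratum 2 (≥ 50 years): n = 4516; a·d/n = 83·665/4516 = 12.2221; b·c/n = 3685·83/4516 = 67.7270
OR_MH = (30.9242 + 12.2221) / (231.9069 + 67.7270) = 43.1463 / 299.6338 = 0.14400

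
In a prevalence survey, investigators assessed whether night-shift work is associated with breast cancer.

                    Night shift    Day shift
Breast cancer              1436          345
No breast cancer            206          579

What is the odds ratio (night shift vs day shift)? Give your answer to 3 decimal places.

11.699

Reading the table with exposure as columns: a = 1436 (Night shift, case), b = 206 (Night shift, non-case), c = 345 (Day shift, case), d = 579.
OR = (a·d)/(b·c) = (1436 × 579) / (206 × 345) = 831444 / 71070 = 11.69894
The odds of breast cancer are about 11.70 times as high in the night shift group.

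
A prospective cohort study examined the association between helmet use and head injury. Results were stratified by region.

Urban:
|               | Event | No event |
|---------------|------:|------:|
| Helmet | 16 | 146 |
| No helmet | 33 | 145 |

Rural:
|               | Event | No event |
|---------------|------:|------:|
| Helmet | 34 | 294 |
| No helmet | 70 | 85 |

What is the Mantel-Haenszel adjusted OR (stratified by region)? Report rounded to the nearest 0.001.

0.226

OR_MH = Σ(aᵢdᵢ/nᵢ) / Σ(bᵢcᵢ/nᵢ), where nᵢ is the stratum total.
Stratum 1 (Urban): n = 340; a·d/n = 16·145/340 = 6.8235; b·c/n = 146·33/340 = 14.1706
Stratum 2 (Rural): n = 483; a·d/n = 34·85/483 = 5.9834; b·c/n = 294·70/483 = 42.6087
OR_MH = (6.8235 + 5.9834) / (14.1706 + 42.6087) = 12.8070 / 56.7793 = 0.22556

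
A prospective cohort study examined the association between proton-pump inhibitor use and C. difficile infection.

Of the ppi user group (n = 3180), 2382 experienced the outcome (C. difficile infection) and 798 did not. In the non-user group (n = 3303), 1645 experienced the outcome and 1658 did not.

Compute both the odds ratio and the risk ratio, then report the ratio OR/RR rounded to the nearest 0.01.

From the description: a = 2382, b = 798, c = 1645, d = 1658.
OR = (2382·1658)/(798·1645) = 3949356/1312710 = 3.00855
Risk in exposed = 2382/3180 = 0.74906; risk in unexposed = 1645/3303 = 0.49803; RR = 1.50403
OR/RR = 3.00855 / 1.50403 = 2.00032
The outcome is not rare, so the OR lies further from 1 than the RR.

2.00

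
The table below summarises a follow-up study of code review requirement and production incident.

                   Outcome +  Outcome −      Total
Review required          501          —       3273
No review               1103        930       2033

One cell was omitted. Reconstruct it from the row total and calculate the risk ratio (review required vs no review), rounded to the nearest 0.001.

0.282

The missing cell is in the exposed row: 3273 − 501 = 2772.
So a = 501, b = 2772, c = 1103, d = 930.
RR = [a/(a+b)] / [c/(c+d)] = (501/3273) / (1103/2033) = 0.15307/0.54255 = 0.28213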